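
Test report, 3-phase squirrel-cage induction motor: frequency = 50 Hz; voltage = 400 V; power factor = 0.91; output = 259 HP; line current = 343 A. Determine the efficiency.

89.3 %

P_out = 259 × 746 = 193214 W
P_in = √3·V_L·I_L·cosφ = 1.732 × 400 × 343 × 0.91 = 216244 W
η = P_out / P_in = 193214 / 216244 = 0.893 = 89.3%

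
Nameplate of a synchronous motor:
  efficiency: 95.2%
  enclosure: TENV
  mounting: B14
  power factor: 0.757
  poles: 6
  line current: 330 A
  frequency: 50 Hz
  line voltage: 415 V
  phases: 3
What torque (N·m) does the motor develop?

1630 N·m

P_in = √3·V·I·cosφ = 1.732 × 415 × 330 × 0.757 = 179558 W
P_out = η·P_in = 0.952 × 179558 = 170939 W
n = n_s = 120×50/6 = 1000 rpm (synchronous)
ω = 2π×1000/60 = 104.7 rad/s
τ = P_out/ω = 170939/104.7 = 1630 N·m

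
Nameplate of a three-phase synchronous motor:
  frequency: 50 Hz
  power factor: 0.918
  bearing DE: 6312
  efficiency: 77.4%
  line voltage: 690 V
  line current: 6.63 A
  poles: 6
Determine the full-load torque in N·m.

P_in = √3·V·I·cosφ = 1.732 × 690 × 6.63 × 0.918 = 7274 W
P_out = η·P_in = 0.774 × 7274 = 5630 W
n = n_s = 120×50/6 = 1000 rpm (synchronous)
ω = 2π×1000/60 = 104.7 rad/s
τ = P_out/ω = 5630/104.7 = 53.8 N·m

53.8 N·m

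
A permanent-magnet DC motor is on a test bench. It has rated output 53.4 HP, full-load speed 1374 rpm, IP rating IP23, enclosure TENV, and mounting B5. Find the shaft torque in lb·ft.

204 lb·ft

P_out = 53.4 × 746 = 39836 W
ω = 2π × 1374/60 = 143.9 rad/s
τ = P_out/ω = 39836/143.9 = 276.8 N·m
In lb·ft: 276.8/1.356 = 204 lb·ft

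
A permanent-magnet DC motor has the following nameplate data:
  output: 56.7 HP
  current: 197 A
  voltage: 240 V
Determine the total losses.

P_in = V·I = 240×197 = 47280 W
P_out = 56.7×746 = 42298 W
Losses = P_in − P_out = 47280 − 42298 = 4982 W

4980 W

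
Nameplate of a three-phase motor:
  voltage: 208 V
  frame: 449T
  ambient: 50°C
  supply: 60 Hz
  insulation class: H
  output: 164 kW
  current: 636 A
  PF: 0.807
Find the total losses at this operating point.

P_in = √3·V·I·cosφ = 1.732×208×636×0.807 = 184902 W
P_out = 164000 W
Losses = P_in − P_out = 184902 − 164000 = 20902 W

20.9 kW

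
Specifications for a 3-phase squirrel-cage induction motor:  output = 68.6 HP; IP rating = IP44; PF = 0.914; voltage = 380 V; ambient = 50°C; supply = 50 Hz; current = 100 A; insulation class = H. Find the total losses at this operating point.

P_in = √3·V·I·cosφ = 1.732×380×100×0.914 = 60156 W
P_out = 68.6×746 = 51176 W
Losses = P_in − P_out = 60156 − 51176 = 8980 W

8980 W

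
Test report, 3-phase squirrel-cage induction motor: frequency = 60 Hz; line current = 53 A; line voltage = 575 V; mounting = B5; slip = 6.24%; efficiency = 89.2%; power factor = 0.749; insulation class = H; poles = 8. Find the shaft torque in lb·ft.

294 lb·ft

P_in = √3·V·I·cosφ = 1.732 × 575 × 53 × 0.749 = 39534 W
P_out = η·P_in = 0.892 × 39534 = 35264 W
n_s = 120×60/8 = 900 rpm; n = 900×(1−0.0624) = 844 rpm
ω = 2π×844/60 = 88.38 rad/s
τ = P_out/ω = 35264/88.38 = 399 N·m
In lb·ft: 399/1.356 = 294 lb·ft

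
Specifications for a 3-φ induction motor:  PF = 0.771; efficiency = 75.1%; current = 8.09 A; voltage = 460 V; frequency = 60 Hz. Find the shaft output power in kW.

P_in = √3·V·I·cosφ = 1.732 × 460 × 8.09 × 0.771 = 4969 W
P_out = η·P_in = 0.751 × 4969 = 3732 W

3.73 kW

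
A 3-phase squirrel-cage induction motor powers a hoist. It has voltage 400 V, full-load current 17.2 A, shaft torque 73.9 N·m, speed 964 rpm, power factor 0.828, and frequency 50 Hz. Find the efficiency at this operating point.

ω = 2π × 964/60 = 100.9 rad/s; P_out = τω = 73.9 × 100.9 = 7457 W
P_in = √3·V_L·I_L·cosφ = 1.732 × 400 × 17.2 × 0.828 = 9867 W
η = P_out / P_in = 7457 / 9867 = 0.756 = 75.6%

75.6 %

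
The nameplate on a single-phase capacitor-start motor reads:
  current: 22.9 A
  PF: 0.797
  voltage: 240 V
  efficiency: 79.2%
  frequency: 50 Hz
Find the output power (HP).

4.65 HP

P_in = V·I·cosφ = 240 × 22.9 × 0.797 = 4380 W
P_out = η·P_in = 0.792 × 4380 = 3469 W
= 3469/746 = 4.65 HP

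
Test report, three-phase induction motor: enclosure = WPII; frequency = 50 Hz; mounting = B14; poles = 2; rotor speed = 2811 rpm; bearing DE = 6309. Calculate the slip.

6.3 %

n_s = 120f/p = 120×50/2 = 3000 rpm
s = (n_s − n)/n_s = (3000 − 2811)/3000 = 0.0630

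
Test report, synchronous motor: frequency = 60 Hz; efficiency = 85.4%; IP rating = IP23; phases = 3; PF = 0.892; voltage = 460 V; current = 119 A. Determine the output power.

72.2 kW

P_in = √3·V·I·cosφ = 1.732 × 460 × 119 × 0.892 = 84570 W
P_out = η·P_in = 0.854 × 84570 = 72223 W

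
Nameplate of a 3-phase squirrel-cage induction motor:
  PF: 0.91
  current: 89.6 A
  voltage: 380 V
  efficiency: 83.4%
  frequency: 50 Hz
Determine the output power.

P_in = √3·V·I·cosφ = 1.732 × 380 × 89.6 × 0.91 = 53664 W
P_out = η·P_in = 0.834 × 53664 = 44756 W

44.8 kW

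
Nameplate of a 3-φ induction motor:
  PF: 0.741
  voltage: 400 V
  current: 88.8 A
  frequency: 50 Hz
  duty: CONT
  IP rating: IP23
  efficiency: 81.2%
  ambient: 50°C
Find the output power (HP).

P_in = √3·V·I·cosφ = 1.732 × 400 × 88.8 × 0.741 = 45587 W
P_out = η·P_in = 0.812 × 45587 = 37017 W
= 37017/746 = 49.6 HP

49.6 HP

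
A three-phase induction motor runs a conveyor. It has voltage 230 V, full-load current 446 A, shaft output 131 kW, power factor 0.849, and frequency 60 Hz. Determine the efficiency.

86.8 %

P_out = 131 kW = 131000 W
P_in = √3·V_L·I_L·cosφ = 1.732 × 230 × 446 × 0.849 = 150841 W
η = P_out / P_in = 131000 / 150841 = 0.868 = 86.8%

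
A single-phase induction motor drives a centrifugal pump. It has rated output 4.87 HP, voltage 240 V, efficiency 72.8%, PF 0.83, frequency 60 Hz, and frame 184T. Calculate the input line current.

P_out = 4.87 × 746 = 3633 W
P_in = P_out / η = 3633 / 0.728 = 4990 W
I = P_in / (V·cosφ) = 4990 / (240 × 0.83) = 25.1 A

25.1 A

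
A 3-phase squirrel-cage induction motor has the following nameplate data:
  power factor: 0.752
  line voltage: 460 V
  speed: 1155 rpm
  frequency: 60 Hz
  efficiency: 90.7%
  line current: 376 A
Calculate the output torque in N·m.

1690 N·m

P_in = √3·V·I·cosφ = 1.732 × 460 × 376 × 0.752 = 225274 W
P_out = η·P_in = 0.907 × 225274 = 204324 W
n = 1155 rpm
ω = 2π×1155/60 = 121 rad/s
τ = P_out/ω = 204324/121 = 1690 N·m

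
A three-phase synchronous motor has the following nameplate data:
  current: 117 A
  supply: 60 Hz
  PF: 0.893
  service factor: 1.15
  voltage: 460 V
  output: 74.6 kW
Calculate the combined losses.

8.64 kW

P_in = √3·V·I·cosφ = 1.732×460×117×0.893 = 83242 W
P_out = 74600 W
Losses = P_in − P_out = 83242 − 74600 = 8642 W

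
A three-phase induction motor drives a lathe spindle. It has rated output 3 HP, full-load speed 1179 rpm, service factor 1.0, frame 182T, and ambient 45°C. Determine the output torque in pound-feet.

13.4 lb·ft

P_out = 3 × 746 = 2238 W
ω = 2π × 1179/60 = 123.5 rad/s
τ = P_out/ω = 2238/123.5 = 18.12 N·m
In lb·ft: 18.12/1.356 = 13.4 lb·ft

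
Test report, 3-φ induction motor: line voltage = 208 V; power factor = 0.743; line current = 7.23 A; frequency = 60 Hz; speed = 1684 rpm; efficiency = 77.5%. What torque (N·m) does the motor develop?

8.51 N·m

P_in = √3·V·I·cosφ = 1.732 × 208 × 7.23 × 0.743 = 1935 W
P_out = η·P_in = 0.775 × 1935 = 1500 W
n = 1684 rpm
ω = 2π×1684/60 = 176.3 rad/s
τ = P_out/ω = 1500/176.3 = 8.51 N·m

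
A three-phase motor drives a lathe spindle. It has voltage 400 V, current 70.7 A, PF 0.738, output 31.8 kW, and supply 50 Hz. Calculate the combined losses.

P_in = √3·V·I·cosφ = 1.732×400×70.7×0.738 = 36148 W
P_out = 31800 W
Losses = P_in − P_out = 36148 − 31800 = 4348 W

4.35 kW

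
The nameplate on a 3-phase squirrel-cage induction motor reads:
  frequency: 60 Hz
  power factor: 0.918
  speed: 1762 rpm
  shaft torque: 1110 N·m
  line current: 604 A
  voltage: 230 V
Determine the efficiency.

92.7 %

ω = 2π × 1762/60 = 184.5 rad/s; P_out = τω = 1110 × 184.5 = 204795 W
P_in = √3·V_L·I_L·cosφ = 1.732 × 230 × 604 × 0.918 = 220879 W
η = P_out / P_in = 204795 / 220879 = 0.927 = 92.7%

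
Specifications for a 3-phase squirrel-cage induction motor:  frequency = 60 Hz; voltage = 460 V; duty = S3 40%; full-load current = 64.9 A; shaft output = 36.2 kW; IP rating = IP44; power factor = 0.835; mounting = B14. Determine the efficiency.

83.8 %

P_out = 36.2 kW = 36200 W
P_in = √3·V_L·I_L·cosφ = 1.732 × 460 × 64.9 × 0.835 = 43175 W
η = P_out / P_in = 36200 / 43175 = 0.838 = 83.8%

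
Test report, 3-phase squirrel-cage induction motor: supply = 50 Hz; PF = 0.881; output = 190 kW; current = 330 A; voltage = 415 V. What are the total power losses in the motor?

P_in = √3·V·I·cosφ = 1.732×415×330×0.881 = 208971 W
P_out = 190000 W
Losses = P_in − P_out = 208971 − 190000 = 18971 W

19000 W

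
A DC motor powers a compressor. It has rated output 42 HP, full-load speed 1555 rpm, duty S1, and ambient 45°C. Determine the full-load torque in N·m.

192 N·m

P_out = 42 × 746 = 31332 W
ω = 2π × 1555/60 = 162.8 rad/s
τ = P_out/ω = 31332/162.8 = 192 N·m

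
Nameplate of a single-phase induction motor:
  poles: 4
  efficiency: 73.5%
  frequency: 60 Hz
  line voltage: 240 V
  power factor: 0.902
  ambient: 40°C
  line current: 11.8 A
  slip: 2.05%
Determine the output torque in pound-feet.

7.5 lb·ft

P_in = V·I·cosφ = 240 × 11.8 × 0.902 = 2554 W
P_out = η·P_in = 0.735 × 2554 = 1877 W
n_s = 120×60/4 = 1800 rpm; n = 1800×(1−0.0205) = 1763 rpm
ω = 2π×1763/60 = 184.6 rad/s
τ = P_out/ω = 1877/184.6 = 10.17 N·m
In lb·ft: 10.17/1.356 = 7.5 lb·ft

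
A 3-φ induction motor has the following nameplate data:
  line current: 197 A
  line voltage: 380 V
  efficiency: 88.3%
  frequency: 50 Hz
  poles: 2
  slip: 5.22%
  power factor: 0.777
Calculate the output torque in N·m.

P_in = √3·V·I·cosφ = 1.732 × 380 × 197 × 0.777 = 100744 W
P_out = η·P_in = 0.883 × 100744 = 88957 W
n_s = 120×50/2 = 3000 rpm; n = 3000×(1−0.0522) = 2843 rpm
ω = 2π×2843/60 = 297.7 rad/s
τ = P_out/ω = 88957/297.7 = 299 N·m

299 N·m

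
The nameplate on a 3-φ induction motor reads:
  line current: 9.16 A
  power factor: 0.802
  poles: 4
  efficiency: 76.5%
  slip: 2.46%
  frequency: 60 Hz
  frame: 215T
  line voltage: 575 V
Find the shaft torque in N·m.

30.4 N·m

P_in = √3·V·I·cosφ = 1.732 × 575 × 9.16 × 0.802 = 7316 W
P_out = η·P_in = 0.765 × 7316 = 5597 W
n_s = 120×60/4 = 1800 rpm; n = 1800×(1−0.0246) = 1756 rpm
ω = 2π×1756/60 = 183.9 rad/s
τ = P_out/ω = 5597/183.9 = 30.4 N·m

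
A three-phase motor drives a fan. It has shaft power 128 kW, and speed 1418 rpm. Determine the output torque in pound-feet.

636 lb·ft

ω = 2π × 1418/60 = 148.5 rad/s
τ = P/ω = 128000/148.5 = 862 N·m
In lb·ft: 862/1.356 = 636 lb·ft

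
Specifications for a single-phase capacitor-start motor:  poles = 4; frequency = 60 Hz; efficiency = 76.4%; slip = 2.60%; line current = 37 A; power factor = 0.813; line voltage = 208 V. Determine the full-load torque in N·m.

26 N·m

P_in = V·I·cosφ = 208 × 37 × 0.813 = 6257 W
P_out = η·P_in = 0.764 × 6257 = 4780 W
n_s = 120×60/4 = 1800 rpm; n = 1800×(1−0.026) = 1753 rpm
ω = 2π×1753/60 = 183.6 rad/s
τ = P_out/ω = 4780/183.6 = 26 N·m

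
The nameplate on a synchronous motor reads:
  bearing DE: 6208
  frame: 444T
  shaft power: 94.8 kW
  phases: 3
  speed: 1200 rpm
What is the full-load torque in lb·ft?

556 lb·ft

ω = 2π × 1200/60 = 125.7 rad/s
τ = P/ω = 94800/125.7 = 754.2 N·m
In lb·ft: 754.2/1.356 = 556 lb·ft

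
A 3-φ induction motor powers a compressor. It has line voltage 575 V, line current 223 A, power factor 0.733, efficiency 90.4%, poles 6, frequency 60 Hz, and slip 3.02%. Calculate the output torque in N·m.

1210 N·m

P_in = √3·V·I·cosφ = 1.732 × 575 × 223 × 0.733 = 162789 W
P_out = η·P_in = 0.904 × 162789 = 147161 W
n_s = 120×60/6 = 1200 rpm; n = 1200×(1−0.0302) = 1164 rpm
ω = 2π×1164/60 = 121.9 rad/s
τ = P_out/ω = 147161/121.9 = 1210 N·m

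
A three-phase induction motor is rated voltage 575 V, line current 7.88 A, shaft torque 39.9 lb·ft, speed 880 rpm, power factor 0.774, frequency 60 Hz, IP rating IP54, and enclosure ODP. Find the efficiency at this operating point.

τ = 39.9 lb·ft × 1.356 = 54.1 N·m
ω = 2π × 880/60 = 92.15 rad/s; P_out = τω = 54.1 × 92.15 = 4985 W
P_in = √3·V_L·I_L·cosφ = 1.732 × 575 × 7.88 × 0.774 = 6074 W
η = P_out / P_in = 4985 / 6074 = 0.821 = 82.1%

82.1 %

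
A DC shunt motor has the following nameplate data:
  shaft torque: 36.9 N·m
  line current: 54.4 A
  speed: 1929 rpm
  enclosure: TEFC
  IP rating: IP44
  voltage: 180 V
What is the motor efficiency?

76.1 %

ω = 2π × 1929/60 = 202 rad/s; P_out = τω = 36.9 × 202 = 7454 W
P_in = V·I = 180 × 54.4 = 9792 W
η = P_out / P_in = 7454 / 9792 = 0.761 = 76.1%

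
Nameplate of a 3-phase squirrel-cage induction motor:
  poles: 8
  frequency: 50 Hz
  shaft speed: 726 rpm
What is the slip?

3.2 %

n_s = 120f/p = 120×50/8 = 750 rpm
s = (n_s − n)/n_s = (750 − 726)/750 = 0.0320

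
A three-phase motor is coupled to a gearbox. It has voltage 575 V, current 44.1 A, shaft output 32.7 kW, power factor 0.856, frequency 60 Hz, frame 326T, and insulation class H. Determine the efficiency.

87.0 %

P_out = 32.7 kW = 32700 W
P_in = √3·V_L·I_L·cosφ = 1.732 × 575 × 44.1 × 0.856 = 37595 W
η = P_out / P_in = 32700 / 37595 = 0.870 = 87.0%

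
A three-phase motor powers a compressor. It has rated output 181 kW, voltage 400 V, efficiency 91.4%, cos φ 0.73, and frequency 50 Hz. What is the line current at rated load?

P_out = 181 kW = 181000 W
P_in = P_out / η = 181000 / 0.914 = 198031 W
I_L = P_in / (√3·V_L·cosφ) = 198031 / (1.732 × 400 × 0.73) = 392 A

392 A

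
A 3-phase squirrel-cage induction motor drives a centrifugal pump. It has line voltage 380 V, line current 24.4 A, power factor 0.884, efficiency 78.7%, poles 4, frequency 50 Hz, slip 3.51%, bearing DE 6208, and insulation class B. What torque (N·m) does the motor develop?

P_in = √3·V·I·cosφ = 1.732 × 380 × 24.4 × 0.884 = 14196 W
P_out = η·P_in = 0.787 × 14196 = 11172 W
n_s = 120×50/4 = 1500 rpm; n = 1500×(1−0.0351) = 1447 rpm
ω = 2π×1447/60 = 151.5 rad/s
τ = P_out/ω = 11172/151.5 = 73.7 N·m

73.7 N·m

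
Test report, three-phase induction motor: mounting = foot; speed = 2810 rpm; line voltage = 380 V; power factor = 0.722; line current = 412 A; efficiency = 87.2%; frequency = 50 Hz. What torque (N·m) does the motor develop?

580 N·m

P_in = √3·V·I·cosφ = 1.732 × 380 × 412 × 0.722 = 195779 W
P_out = η·P_in = 0.872 × 195779 = 170719 W
n = 2810 rpm
ω = 2π×2810/60 = 294.3 rad/s
τ = P_out/ω = 170719/294.3 = 580 N·m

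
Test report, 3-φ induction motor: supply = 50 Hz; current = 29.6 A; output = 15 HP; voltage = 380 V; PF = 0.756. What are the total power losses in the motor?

P_in = √3·V·I·cosφ = 1.732×380×29.6×0.756 = 14728 W
P_out = 15×746 = 11190 W
Losses = P_in − P_out = 14728 − 11190 = 3538 W

3.54 kW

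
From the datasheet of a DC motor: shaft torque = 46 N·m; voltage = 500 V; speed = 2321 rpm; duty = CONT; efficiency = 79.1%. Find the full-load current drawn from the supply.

28.3 A

ω = 2π×2321/60 = 243.1 rad/s; P_out = τω = 46 × 243.1 = 11183 W
P_in = P_out / η = 11183 / 0.791 = 14138 W
I = P_in / V = 14138 / 500 = 28.3 A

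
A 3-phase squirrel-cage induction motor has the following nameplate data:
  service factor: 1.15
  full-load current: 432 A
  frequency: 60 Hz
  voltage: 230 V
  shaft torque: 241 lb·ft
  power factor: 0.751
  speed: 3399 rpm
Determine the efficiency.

τ = 241 lb·ft × 1.356 = 326.8 N·m
ω = 2π × 3399/60 = 355.9 rad/s; P_out = τω = 326.8 × 355.9 = 116308 W
P_in = √3·V_L·I_L·cosφ = 1.732 × 230 × 432 × 0.751 = 129241 W
η = P_out / P_in = 116308 / 129241 = 0.900 = 90.0%

90.0 %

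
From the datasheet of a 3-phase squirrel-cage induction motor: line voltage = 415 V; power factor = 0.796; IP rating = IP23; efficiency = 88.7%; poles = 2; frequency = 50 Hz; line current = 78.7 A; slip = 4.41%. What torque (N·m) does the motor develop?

P_in = √3·V·I·cosφ = 1.732 × 415 × 78.7 × 0.796 = 45028 W
P_out = η·P_in = 0.887 × 45028 = 39940 W
n_s = 120×50/2 = 3000 rpm; n = 3000×(1−0.0441) = 2868 rpm
ω = 2π×2868/60 = 300.3 rad/s
τ = P_out/ω = 39940/300.3 = 133 N·m

133 N·m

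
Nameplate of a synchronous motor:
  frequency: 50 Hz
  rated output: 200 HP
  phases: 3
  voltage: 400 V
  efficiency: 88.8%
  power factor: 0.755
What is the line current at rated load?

P_out = 200 × 746 = 149200 W
P_in = P_out / η = 149200 / 0.888 = 168018 W
I_L = P_in / (√3·V_L·cosφ) = 168018 / (1.732 × 400 × 0.755) = 321 A

321 A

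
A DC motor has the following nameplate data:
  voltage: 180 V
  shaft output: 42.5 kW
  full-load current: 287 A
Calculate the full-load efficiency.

82.3 %

P_out = 42.5 kW = 42500 W
P_in = V·I = 180 × 287 = 51660 W
η = P_out / P_in = 42500 / 51660 = 0.823 = 82.3%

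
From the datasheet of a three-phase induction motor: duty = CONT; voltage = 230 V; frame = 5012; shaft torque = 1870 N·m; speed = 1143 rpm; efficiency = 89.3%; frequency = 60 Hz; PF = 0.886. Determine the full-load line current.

ω = 2π×1143/60 = 119.7 rad/s; P_out = τω = 1870 × 119.7 = 223839 W
P_in = P_out / η = 223839 / 0.893 = 250660 W
I_L = P_in / (√3·V_L·cosφ) = 250660 / (1.732 × 230 × 0.886) = 710 A

710 A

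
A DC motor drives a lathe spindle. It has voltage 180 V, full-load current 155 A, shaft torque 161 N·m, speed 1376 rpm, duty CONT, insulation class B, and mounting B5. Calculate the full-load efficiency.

83.2 %

ω = 2π × 1376/60 = 144.1 rad/s; P_out = τω = 161 × 144.1 = 23200 W
P_in = V·I = 180 × 155 = 27900 W
η = P_out / P_in = 23200 / 27900 = 0.832 = 83.2%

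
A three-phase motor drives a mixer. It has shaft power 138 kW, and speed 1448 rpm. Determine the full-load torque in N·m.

910 N·m

ω = 2π × 1448/60 = 151.6 rad/s
τ = P/ω = 138000/151.6 = 910 N·m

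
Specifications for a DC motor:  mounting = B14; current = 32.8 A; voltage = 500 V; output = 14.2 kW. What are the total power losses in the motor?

P_in = V·I = 500×32.8 = 16400 W
P_out = 14200 W
Losses = P_in − P_out = 16400 − 14200 = 2200 W

2200 W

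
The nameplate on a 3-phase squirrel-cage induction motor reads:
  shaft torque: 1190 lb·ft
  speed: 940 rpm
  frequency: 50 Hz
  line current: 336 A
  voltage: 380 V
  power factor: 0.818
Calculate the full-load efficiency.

87.8 %

τ = 1190 lb·ft × 1.356 = 1614 N·m
ω = 2π × 940/60 = 98.44 rad/s; P_out = τω = 1614 × 98.44 = 158882 W
P_in = √3·V_L·I_L·cosφ = 1.732 × 380 × 336 × 0.818 = 180894 W
η = P_out / P_in = 158882 / 180894 = 0.878 = 87.8%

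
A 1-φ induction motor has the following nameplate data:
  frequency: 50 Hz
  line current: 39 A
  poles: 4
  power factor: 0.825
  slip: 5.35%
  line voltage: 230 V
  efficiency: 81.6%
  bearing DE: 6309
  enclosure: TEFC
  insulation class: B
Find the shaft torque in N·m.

40.6 N·m

P_in = V·I·cosφ = 230 × 39 × 0.825 = 7400 W
P_out = η·P_in = 0.816 × 7400 = 6038 W
n_s = 120×50/4 = 1500 rpm; n = 1500×(1−0.0535) = 1420 rpm
ω = 2π×1420/60 = 148.7 rad/s
τ = P_out/ω = 6038/148.7 = 40.6 N·m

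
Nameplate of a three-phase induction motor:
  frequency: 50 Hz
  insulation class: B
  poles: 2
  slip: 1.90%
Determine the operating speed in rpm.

2943 rpm

n_s = 120f/p = 120×50/2 = 3000 rpm
n = n_s(1 − s) = 3000 × (1 − 0.019) = 2943 rpm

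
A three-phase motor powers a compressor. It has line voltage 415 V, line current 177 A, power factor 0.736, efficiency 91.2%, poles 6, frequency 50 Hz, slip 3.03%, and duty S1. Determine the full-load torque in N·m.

P_in = √3·V·I·cosφ = 1.732 × 415 × 177 × 0.736 = 93637 W
P_out = η·P_in = 0.912 × 93637 = 85397 W
n_s = 120×50/6 = 1000 rpm; n = 1000×(1−0.0303) = 970 rpm
ω = 2π×970/60 = 101.6 rad/s
τ = P_out/ω = 85397/101.6 = 841 N·m

841 N·m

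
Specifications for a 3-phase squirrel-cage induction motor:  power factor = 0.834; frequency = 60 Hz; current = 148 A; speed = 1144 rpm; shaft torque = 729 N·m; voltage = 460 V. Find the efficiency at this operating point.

88.8 %

ω = 2π × 1144/60 = 119.8 rad/s; P_out = τω = 729 × 119.8 = 87334 W
P_in = √3·V_L·I_L·cosφ = 1.732 × 460 × 148 × 0.834 = 98341 W
η = P_out / P_in = 87334 / 98341 = 0.888 = 88.8%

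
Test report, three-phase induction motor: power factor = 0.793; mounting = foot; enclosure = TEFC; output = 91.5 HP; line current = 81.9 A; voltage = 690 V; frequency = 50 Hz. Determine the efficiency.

P_out = 91.5 × 746 = 68259 W
P_in = √3·V_L·I_L·cosφ = 1.732 × 690 × 81.9 × 0.793 = 77617 W
η = P_out / P_in = 68259 / 77617 = 0.879 = 87.9%

87.9 %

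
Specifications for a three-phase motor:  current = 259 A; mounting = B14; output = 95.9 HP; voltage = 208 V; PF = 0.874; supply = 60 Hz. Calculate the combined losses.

10 kW

P_in = √3·V·I·cosφ = 1.732×208×259×0.874 = 81550 W
P_out = 95.9×746 = 71541 W
Losses = P_in − P_out = 81550 − 71541 = 10009 W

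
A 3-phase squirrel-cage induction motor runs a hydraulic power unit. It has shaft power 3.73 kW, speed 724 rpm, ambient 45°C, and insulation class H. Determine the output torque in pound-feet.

36.3 lb·ft

ω = 2π × 724/60 = 75.82 rad/s
τ = P/ω = 3730/75.82 = 49.2 N·m
In lb·ft: 49.2/1.356 = 36.3 lb·ft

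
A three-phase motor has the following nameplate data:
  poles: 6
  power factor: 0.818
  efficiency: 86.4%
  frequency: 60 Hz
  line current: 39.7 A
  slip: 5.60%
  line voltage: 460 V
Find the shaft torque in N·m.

P_in = √3·V·I·cosφ = 1.732 × 460 × 39.7 × 0.818 = 25873 W
P_out = η·P_in = 0.864 × 25873 = 22354 W
n_s = 120×60/6 = 1200 rpm; n = 1200×(1−0.056) = 1133 rpm
ω = 2π×1133/60 = 118.6 rad/s
τ = P_out/ω = 22354/118.6 = 188 N·m

188 N·m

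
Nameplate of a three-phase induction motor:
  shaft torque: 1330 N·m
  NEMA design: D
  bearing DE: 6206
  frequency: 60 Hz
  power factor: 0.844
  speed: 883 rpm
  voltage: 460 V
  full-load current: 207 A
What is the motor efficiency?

88.4 %

ω = 2π × 883/60 = 92.47 rad/s; P_out = τω = 1330 × 92.47 = 122985 W
P_in = √3·V_L·I_L·cosφ = 1.732 × 460 × 207 × 0.844 = 139193 W
η = P_out / P_in = 122985 / 139193 = 0.884 = 88.4%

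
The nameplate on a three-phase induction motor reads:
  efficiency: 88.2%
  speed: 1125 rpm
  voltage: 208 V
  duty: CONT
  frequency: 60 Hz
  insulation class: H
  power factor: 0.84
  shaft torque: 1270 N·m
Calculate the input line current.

ω = 2π×1125/60 = 117.8 rad/s; P_out = τω = 1270 × 117.8 = 149606 W
P_in = P_out / η = 149606 / 0.882 = 169621 W
I_L = P_in / (√3·V_L·cosφ) = 169621 / (1.732 × 208 × 0.84) = 561 A

561 A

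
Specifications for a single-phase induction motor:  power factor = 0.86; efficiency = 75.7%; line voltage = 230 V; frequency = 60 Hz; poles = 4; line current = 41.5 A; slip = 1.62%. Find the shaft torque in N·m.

P_in = V·I·cosφ = 230 × 41.5 × 0.86 = 8209 W
P_out = η·P_in = 0.757 × 8209 = 6214 W
n_s = 120×60/4 = 1800 rpm; n = 1800×(1−0.0162) = 1771 rpm
ω = 2π×1771/60 = 185.5 rad/s
τ = P_out/ω = 6214/185.5 = 33.5 N·m

33.5 N·m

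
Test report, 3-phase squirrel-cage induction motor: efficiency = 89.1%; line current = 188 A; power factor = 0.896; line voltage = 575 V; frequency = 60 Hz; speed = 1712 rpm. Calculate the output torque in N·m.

834 N·m

P_in = √3·V·I·cosφ = 1.732 × 575 × 188 × 0.896 = 167757 W
P_out = η·P_in = 0.891 × 167757 = 149471 W
n = 1712 rpm
ω = 2π×1712/60 = 179.3 rad/s
τ = P_out/ω = 149471/179.3 = 834 N·m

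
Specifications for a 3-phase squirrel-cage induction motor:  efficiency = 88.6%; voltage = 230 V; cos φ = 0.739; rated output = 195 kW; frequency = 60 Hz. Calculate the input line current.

P_out = 195 kW = 195000 W
P_in = P_out / η = 195000 / 0.886 = 220090 W
I_L = P_in / (√3·V_L·cosφ) = 220090 / (1.732 × 230 × 0.739) = 748 A

748 A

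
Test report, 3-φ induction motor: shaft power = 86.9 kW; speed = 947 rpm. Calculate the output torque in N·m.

876 N·m

ω = 2π × 947/60 = 99.17 rad/s
τ = P/ω = 86900/99.17 = 876 N·m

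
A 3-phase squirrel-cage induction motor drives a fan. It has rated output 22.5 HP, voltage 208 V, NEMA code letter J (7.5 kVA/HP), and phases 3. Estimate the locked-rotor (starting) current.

S_LR = 7.5 × 22.5 = 168.75 kVA
I_LR = S_LR/(√3·V_L) = 168750/(1.732×208) = 468 A

468 A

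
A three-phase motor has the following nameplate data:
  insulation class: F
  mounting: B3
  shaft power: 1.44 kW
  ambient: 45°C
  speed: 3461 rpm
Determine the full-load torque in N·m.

3.97 N·m

ω = 2π × 3461/60 = 362.4 rad/s
τ = P/ω = 1440/362.4 = 3.97 N·m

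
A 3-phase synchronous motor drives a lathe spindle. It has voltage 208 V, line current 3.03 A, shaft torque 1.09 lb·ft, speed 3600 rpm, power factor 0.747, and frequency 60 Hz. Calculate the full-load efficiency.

τ = 1.09 lb·ft × 1.356 = 1.478 N·m
ω = 2π × 3600/60 = 377 rad/s; P_out = τω = 1.478 × 377 = 557 W
P_in = √3·V_L·I_L·cosφ = 1.732 × 208 × 3.03 × 0.747 = 815 W
η = P_out / P_in = 557 / 815 = 0.683 = 68.3%

68.3 %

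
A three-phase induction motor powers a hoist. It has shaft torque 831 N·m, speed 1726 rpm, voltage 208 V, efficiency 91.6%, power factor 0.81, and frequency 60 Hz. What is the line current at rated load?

562 A

ω = 2π×1726/60 = 180.7 rad/s; P_out = τω = 831 × 180.7 = 150162 W
P_in = P_out / η = 150162 / 0.916 = 163932 W
I_L = P_in / (√3·V_L·cosφ) = 163932 / (1.732 × 208 × 0.81) = 562 A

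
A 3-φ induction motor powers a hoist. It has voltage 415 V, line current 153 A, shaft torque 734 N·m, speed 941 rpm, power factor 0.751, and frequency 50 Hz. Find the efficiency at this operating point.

87.6 %

ω = 2π × 941/60 = 98.54 rad/s; P_out = τω = 734 × 98.54 = 72328 W
P_in = √3·V_L·I_L·cosφ = 1.732 × 415 × 153 × 0.751 = 82590 W
η = P_out / P_in = 72328 / 82590 = 0.876 = 87.6%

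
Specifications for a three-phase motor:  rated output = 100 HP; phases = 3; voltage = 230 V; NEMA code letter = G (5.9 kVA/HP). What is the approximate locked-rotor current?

S_LR = 5.9 × 100 = 590 kVA
I_LR = S_LR/(√3·V_L) = 590000/(1.732×230) = 1480 A

1480 A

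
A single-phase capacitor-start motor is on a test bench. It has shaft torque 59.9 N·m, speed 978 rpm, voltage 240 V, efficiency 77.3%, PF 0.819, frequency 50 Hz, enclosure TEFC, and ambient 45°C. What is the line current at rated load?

40.4 A

ω = 2π×978/60 = 102.4 rad/s; P_out = τω = 59.9 × 102.4 = 6134 W
P_in = P_out / η = 6134 / 0.773 = 7935 W
I = P_in / (V·cosφ) = 7935 / (240 × 0.819) = 40.4 A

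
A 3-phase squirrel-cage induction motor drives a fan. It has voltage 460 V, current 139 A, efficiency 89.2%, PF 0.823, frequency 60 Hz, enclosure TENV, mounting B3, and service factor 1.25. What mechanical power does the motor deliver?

P_in = √3·V·I·cosφ = 1.732 × 460 × 139 × 0.823 = 91142 W
P_out = η·P_in = 0.892 × 91142 = 81299 W

81.3 kW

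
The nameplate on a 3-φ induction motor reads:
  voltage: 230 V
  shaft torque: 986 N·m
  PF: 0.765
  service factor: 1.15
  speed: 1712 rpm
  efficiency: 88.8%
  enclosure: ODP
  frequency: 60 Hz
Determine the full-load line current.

653 A

ω = 2π×1712/60 = 179.3 rad/s; P_out = τω = 986 × 179.3 = 176790 W
P_in = P_out / η = 176790 / 0.888 = 199088 W
I_L = P_in / (√3·V_L·cosφ) = 199088 / (1.732 × 230 × 0.765) = 653 A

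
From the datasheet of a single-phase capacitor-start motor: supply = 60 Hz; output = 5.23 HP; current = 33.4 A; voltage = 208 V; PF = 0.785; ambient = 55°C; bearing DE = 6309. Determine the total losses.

P_in = V·I·cosφ = 208×33.4×0.785 = 5454 W
P_out = 5.23×746 = 3902 W
Losses = P_in − P_out = 5454 − 3902 = 1552 W

1550 W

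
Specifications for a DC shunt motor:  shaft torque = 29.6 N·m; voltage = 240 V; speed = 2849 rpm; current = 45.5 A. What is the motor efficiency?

80.9 %

ω = 2π × 2849/60 = 298.3 rad/s; P_out = τω = 29.6 × 298.3 = 8830 W
P_in = V·I = 240 × 45.5 = 10920 W
η = P_out / P_in = 8830 / 10920 = 0.809 = 80.9%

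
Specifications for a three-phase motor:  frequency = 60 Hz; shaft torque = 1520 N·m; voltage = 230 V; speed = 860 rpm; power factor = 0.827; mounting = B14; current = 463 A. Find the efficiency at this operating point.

89.7 %

ω = 2π × 860/60 = 90.06 rad/s; P_out = τω = 1520 × 90.06 = 136891 W
P_in = √3·V_L·I_L·cosφ = 1.732 × 230 × 463 × 0.827 = 152532 W
η = P_out / P_in = 136891 / 152532 = 0.897 = 89.7%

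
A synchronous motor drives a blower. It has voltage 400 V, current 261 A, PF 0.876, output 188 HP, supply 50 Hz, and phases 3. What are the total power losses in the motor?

P_in = √3·V·I·cosφ = 1.732×400×261×0.876 = 158399 W
P_out = 188×746 = 140248 W
Losses = P_in − P_out = 158399 − 140248 = 18151 W

18200 W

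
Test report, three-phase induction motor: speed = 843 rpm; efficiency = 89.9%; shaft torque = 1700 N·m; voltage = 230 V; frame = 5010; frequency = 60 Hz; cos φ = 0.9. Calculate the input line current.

ω = 2π×843/60 = 88.28 rad/s; P_out = τω = 1700 × 88.28 = 150076 W
P_in = P_out / η = 150076 / 0.899 = 166937 W
I_L = P_in / (√3·V_L·cosφ) = 166937 / (1.732 × 230 × 0.9) = 466 A

466 A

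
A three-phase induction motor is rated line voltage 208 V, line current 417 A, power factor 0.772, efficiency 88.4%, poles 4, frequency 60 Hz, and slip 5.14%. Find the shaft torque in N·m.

573 N·m

P_in = √3·V·I·cosφ = 1.732 × 208 × 417 × 0.772 = 115975 W
P_out = η·P_in = 0.884 × 115975 = 102522 W
n_s = 120×60/4 = 1800 rpm; n = 1800×(1−0.0514) = 1707 rpm
ω = 2π×1707/60 = 178.8 rad/s
τ = P_out/ω = 102522/178.8 = 573 N·m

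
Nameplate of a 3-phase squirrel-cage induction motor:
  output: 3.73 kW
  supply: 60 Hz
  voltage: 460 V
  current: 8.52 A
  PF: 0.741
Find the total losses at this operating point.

1300 W

P_in = √3·V·I·cosφ = 1.732×460×8.52×0.741 = 5030 W
P_out = 3730 W
Losses = P_in − P_out = 5030 − 3730 = 1300 W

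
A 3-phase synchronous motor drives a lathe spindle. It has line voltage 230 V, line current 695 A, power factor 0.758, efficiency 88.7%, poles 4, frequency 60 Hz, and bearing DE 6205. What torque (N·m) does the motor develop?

988 N·m

P_in = √3·V·I·cosφ = 1.732 × 230 × 695 × 0.758 = 209860 W
P_out = η·P_in = 0.887 × 209860 = 186146 W
n = n_s = 120×60/4 = 1800 rpm (synchronous)
ω = 2π×1800/60 = 188.5 rad/s
τ = P_out/ω = 186146/188.5 = 988 N·m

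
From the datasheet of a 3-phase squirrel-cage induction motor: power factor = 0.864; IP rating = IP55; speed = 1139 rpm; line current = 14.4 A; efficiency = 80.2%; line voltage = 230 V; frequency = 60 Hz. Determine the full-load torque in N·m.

33.3 N·m

P_in = √3·V·I·cosφ = 1.732 × 230 × 14.4 × 0.864 = 4956 W
P_out = η·P_in = 0.802 × 4956 = 3975 W
n = 1139 rpm
ω = 2π×1139/60 = 119.3 rad/s
τ = P_out/ω = 3975/119.3 = 33.3 N·m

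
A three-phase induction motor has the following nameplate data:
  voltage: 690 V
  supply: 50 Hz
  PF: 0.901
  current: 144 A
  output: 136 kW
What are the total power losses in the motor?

19.1 kW

P_in = √3·V·I·cosφ = 1.732×690×144×0.901 = 155054 W
P_out = 136000 W
Losses = P_in − P_out = 155054 − 136000 = 19054 W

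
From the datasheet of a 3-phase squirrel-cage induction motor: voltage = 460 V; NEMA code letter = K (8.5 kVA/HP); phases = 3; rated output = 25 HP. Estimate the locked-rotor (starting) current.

267 A

S_LR = 8.5 × 25 = 212.5 kVA
I_LR = S_LR/(√3·V_L) = 212500/(1.732×460) = 267 A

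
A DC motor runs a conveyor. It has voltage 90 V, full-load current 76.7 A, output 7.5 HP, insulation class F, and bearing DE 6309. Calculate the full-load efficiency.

81.1 %

P_out = 7.5 × 746 = 5595 W
P_in = V·I = 90 × 76.7 = 6903 W
η = P_out / P_in = 5595 / 6903 = 0.811 = 81.1%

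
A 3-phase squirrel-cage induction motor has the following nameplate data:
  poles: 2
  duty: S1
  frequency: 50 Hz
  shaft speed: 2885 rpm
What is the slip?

3.8 %

n_s = 120f/p = 120×50/2 = 3000 rpm
s = (n_s − n)/n_s = (3000 − 2885)/3000 = 0.0383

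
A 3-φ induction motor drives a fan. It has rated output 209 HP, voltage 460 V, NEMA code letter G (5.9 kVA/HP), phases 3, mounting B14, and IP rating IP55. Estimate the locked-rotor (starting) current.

S_LR = 5.9 × 209 = 1233.1 kVA
I_LR = S_LR/(√3·V_L) = 1233100/(1.732×460) = 1550 A

1550 A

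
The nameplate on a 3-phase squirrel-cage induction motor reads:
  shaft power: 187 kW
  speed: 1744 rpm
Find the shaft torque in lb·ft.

755 lb·ft

ω = 2π × 1744/60 = 182.6 rad/s
τ = P/ω = 187000/182.6 = 1024 N·m
In lb·ft: 1024/1.356 = 755 lb·ft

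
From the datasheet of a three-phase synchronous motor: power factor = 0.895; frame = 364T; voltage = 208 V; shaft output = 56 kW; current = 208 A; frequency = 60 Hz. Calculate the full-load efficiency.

83.5 %

P_out = 56 kW = 56000 W
P_in = √3·V_L·I_L·cosφ = 1.732 × 208 × 208 × 0.895 = 67065 W
η = P_out / P_in = 56000 / 67065 = 0.835 = 83.5%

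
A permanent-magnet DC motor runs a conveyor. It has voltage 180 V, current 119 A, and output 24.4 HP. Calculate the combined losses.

P_in = V·I = 180×119 = 21420 W
P_out = 24.4×746 = 18202 W
Losses = P_in − P_out = 21420 − 18202 = 3218 W

3220 W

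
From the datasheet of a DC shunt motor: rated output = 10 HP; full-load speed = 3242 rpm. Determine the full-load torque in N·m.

P_out = 10 × 746 = 7460 W
ω = 2π × 3242/60 = 339.5 rad/s
τ = P_out/ω = 7460/339.5 = 22 N·m

22 N·m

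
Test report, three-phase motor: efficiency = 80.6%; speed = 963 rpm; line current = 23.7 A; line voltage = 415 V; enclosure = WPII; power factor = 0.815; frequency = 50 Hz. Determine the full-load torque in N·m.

P_in = √3·V·I·cosφ = 1.732 × 415 × 23.7 × 0.815 = 13884 W
P_out = η·P_in = 0.806 × 13884 = 11191 W
n = 963 rpm
ω = 2π×963/60 = 100.8 rad/s
τ = P_out/ω = 11191/100.8 = 111 N·m

111 N·m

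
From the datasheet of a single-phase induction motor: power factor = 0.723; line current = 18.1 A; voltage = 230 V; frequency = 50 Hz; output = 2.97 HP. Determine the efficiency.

73.6 %

P_out = 2.97 × 746 = 2216 W
P_in = V·I·cosφ = 230 × 18.1 × 0.723 = 3010 W
η = P_out / P_in = 2216 / 3010 = 0.736 = 73.6%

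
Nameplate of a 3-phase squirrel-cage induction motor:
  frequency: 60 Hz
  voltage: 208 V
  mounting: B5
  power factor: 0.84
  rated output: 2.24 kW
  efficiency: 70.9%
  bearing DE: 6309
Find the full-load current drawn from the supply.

10.4 A

P_out = 2.24 kW = 2240 W
P_in = P_out / η = 2240 / 0.709 = 3159 W
I_L = P_in / (√3·V_L·cosφ) = 3159 / (1.732 × 208 × 0.84) = 10.4 A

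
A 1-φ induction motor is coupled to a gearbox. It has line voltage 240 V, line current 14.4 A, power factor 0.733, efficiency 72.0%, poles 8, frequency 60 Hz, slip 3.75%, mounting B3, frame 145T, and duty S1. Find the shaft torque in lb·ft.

14.8 lb·ft

P_in = V·I·cosφ = 240 × 14.4 × 0.733 = 2533 W
P_out = η·P_in = 0.72 × 2533 = 1824 W
n_s = 120×60/8 = 900 rpm; n = 900×(1−0.0375) = 866 rpm
ω = 2π×866/60 = 90.69 rad/s
τ = P_out/ω = 1824/90.69 = 20.11 N·m
In lb·ft: 20.11/1.356 = 14.8 lb·ft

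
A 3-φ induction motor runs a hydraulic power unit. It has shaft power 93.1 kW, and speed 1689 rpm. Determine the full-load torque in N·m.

ω = 2π × 1689/60 = 176.9 rad/s
τ = P/ω = 93100/176.9 = 526 N·m

526 N·m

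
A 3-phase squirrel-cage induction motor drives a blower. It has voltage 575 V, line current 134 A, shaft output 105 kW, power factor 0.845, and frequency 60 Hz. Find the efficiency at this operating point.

93.1 %

P_out = 105 kW = 105000 W
P_in = √3·V_L·I_L·cosφ = 1.732 × 575 × 134 × 0.845 = 112766 W
η = P_out / P_in = 105000 / 112766 = 0.931 = 93.1%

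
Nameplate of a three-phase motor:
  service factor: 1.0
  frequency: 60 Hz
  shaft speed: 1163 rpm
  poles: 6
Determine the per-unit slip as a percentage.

3.08 %

n_s = 120f/p = 120×60/6 = 1200 rpm
s = (n_s − n)/n_s = (1200 − 1163)/1200 = 0.0308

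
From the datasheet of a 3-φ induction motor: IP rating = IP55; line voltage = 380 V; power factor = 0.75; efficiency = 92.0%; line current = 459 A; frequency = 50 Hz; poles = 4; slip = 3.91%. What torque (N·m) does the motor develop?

1380 N·m

P_in = √3·V·I·cosφ = 1.732 × 380 × 459 × 0.75 = 226572 W
P_out = η·P_in = 0.92 × 226572 = 208446 W
n_s = 120×50/4 = 1500 rpm; n = 1500×(1−0.0391) = 1441 rpm
ω = 2π×1441/60 = 150.9 rad/s
τ = P_out/ω = 208446/150.9 = 1380 N·m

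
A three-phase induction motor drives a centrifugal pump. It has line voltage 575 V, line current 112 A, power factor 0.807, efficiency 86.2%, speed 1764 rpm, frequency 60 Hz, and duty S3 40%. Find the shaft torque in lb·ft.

P_in = √3·V·I·cosφ = 1.732 × 575 × 112 × 0.807 = 90013 W
P_out = η·P_in = 0.862 × 90013 = 77591 W
n = 1764 rpm
ω = 2π×1764/60 = 184.7 rad/s
τ = P_out/ω = 77591/184.7 = 420.1 N·m
In lb·ft: 420.1/1.356 = 310 lb·ft

310 lb·ft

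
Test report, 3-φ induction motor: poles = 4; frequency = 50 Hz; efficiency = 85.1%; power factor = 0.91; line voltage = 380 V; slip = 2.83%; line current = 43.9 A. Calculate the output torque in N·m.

P_in = √3·V·I·cosφ = 1.732 × 380 × 43.9 × 0.91 = 26293 W
P_out = η·P_in = 0.851 × 26293 = 22375 W
n_s = 120×50/4 = 1500 rpm; n = 1500×(1−0.0283) = 1458 rpm
ω = 2π×1458/60 = 152.7 rad/s
τ = P_out/ω = 22375/152.7 = 147 N·m

147 N·m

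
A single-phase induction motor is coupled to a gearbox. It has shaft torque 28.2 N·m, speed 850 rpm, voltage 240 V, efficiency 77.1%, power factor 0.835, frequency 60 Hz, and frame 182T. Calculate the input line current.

16.2 A

ω = 2π×850/60 = 89.01 rad/s; P_out = τω = 28.2 × 89.01 = 2510 W
P_in = P_out / η = 2510 / 0.771 = 3256 W
I = P_in / (V·cosφ) = 3256 / (240 × 0.835) = 16.2 A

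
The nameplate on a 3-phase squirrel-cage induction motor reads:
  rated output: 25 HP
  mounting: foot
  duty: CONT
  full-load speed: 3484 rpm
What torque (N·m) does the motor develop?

P_out = 25 × 746 = 18650 W
ω = 2π × 3484/60 = 364.8 rad/s
τ = P_out/ω = 18650/364.8 = 51.1 N·m

51.1 N·m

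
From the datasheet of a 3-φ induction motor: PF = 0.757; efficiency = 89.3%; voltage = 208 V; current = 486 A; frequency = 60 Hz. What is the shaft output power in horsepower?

P_in = √3·V·I·cosφ = 1.732 × 208 × 486 × 0.757 = 132539 W
P_out = η·P_in = 0.893 × 132539 = 118357 W
= 118357/746 = 159 HP

159 HP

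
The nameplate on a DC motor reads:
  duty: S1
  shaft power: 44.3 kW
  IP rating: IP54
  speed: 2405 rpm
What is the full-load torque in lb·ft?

130 lb·ft

ω = 2π × 2405/60 = 251.9 rad/s
τ = P/ω = 44300/251.9 = 175.9 N·m
In lb·ft: 175.9/1.356 = 130 lb·ft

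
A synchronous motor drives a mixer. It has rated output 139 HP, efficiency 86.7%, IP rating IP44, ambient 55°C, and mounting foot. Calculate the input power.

P_out = 139 × 746 = 103694 W
P_in = P_out/η = 103694/0.867 = 119601 W = 120 kW

120 kW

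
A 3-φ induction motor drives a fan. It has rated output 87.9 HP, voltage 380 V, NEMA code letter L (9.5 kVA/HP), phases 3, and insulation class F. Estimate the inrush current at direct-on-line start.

S_LR = 9.5 × 87.9 = 835.05 kVA
I_LR = S_LR/(√3·V_L) = 835050/(1.732×380) = 1270 A

1270 A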